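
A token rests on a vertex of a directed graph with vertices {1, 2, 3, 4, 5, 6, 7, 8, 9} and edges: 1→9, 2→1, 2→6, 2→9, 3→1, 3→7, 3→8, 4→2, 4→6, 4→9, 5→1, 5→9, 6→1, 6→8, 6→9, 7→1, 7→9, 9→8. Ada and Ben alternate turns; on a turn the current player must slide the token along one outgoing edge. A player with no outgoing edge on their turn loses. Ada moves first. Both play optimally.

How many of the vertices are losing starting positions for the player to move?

Build the W/L table. Terminal = L. A non-terminal position is W if it has a move to some L; otherwise it is L.
Every edge goes from a vertex to one that appears earlier in the order 8, 9, 1, 7, 6, 2, 4, 5, 3, so processing vertices in that order labels each vertex after all of its successors.
8: no outgoing edge → L
9: can move to 8, which is L ⇒ W
1: the only move is to 9(W), a W ⇒ L
7: can move to 1, which is L ⇒ W
6: can move to 1, which is L ⇒ W
2: can move to 1, which is L ⇒ W
4: moves to 2(W), 6(W), 9(W); every one is W ⇒ L
5: can move to 1, which is L ⇒ W
3: can move to 1, which is L ⇒ W
The L vertices are 1, 4, 8; that is 3 in all.

3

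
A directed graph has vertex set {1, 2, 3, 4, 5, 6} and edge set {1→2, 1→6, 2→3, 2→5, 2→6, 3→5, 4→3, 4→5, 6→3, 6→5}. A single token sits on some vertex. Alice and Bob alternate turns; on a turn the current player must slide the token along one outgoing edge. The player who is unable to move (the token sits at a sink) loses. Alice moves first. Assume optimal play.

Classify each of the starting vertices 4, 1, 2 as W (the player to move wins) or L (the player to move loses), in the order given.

Build the W/L table. Terminal = L. A non-terminal position is W if it has a move to some L; otherwise it is L.
Every edge goes from a vertex to one that appears earlier in the order 5, 3, 6, 4, 2, 1, so processing vertices in that order labels each vertex after all of its successors.
5: no outgoing edge → L
3: can move to 5, which is L ⇒ W
6: can move to 5, which is L ⇒ W
4: can move to 5, which is L ⇒ W
2: can move to 5, which is L ⇒ W
1: moves to 2(W), 6(W); every one is W ⇒ L

4: W, 1: L, 2: W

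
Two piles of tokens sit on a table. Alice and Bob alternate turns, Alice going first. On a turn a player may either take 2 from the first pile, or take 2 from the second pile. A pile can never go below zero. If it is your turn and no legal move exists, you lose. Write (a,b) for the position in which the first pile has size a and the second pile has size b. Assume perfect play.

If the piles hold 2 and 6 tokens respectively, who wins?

Build the W/L table. Terminal = L. A non-terminal position is W if it has a move to some L; otherwise it is L.
No move ever increases a pile, so every position that can arise here has a ≤ 2 and b ≤ 6; it is enough to label the cells with 0 ≤ a ≤ 2 and 0 ≤ b ≤ 6.
Every move lowers a or b (never raises either), so fill the grid row by row in increasing a, and left to right within a row: each cell's successors are then already labelled.
      b=0  b=1  b=2  b=3  b=4  b=5  b=6
a=0:    L    L    W    W    L    L    W
a=1:    L    L    W    W    L    L    W
a=2:    W    W    L    L    W    W    L
Cells with no legal move (terminal, hence L): (0,0), (0,1), (1,0), (1,1).
The remaining L cells, each justified by listing all of its moves:
(0,4): L (sole option (0,2)(W) is W)
(0,5): L (sole option (0,3)(W) is W)
(1,4): L (sole option (1,2)(W) is W)
(1,5): L (sole option (1,3)(W) is W)
(2,2): L (options (0,2)(W), (2,0)(W) are all W)
(2,3): L (options (0,3)(W), (2,1)(W) are all W)
(2,6): L (options (0,6)(W), (2,4)(W) are all W)
Every other cell has at least one move into one of the L cells above, so it is W.
The starting position (2,6) is L: whatever Alice does, the opponent receives a W position.

Bob wins.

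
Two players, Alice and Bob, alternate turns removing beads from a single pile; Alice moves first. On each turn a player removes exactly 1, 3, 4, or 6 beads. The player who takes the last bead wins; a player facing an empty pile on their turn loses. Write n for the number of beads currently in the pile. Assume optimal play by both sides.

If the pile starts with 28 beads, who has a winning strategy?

Bob wins.

Classify positions by backward induction: terminal positions (no move available) are L. From any other position, the mover wins iff some move reaches an L.
n=0: no move → L
n=1: W (go to 0, an L position)
n=2: L (sole option 1(W) is W)
n=3: W (go to 2, an L position)
n=4: W (go to 0, an L position)
n=5: W (go to 2, an L position)
n=6: W (go to 2, an L position)
n=7: L (options 6(W), 4(W), 3(W), 1(W) are all W)
n=8: W (go to 7, an L position)
n=9: L (options 8(W), 6(W), 5(W), 3(W) are all W)
n=10: W (go to 9, an L position)
n=11: W (go to 7, an L position)
n=12: W (go to 9, an L position)
n=13: W (go to 9, an L position)
n=14: L (options 13(W), 11(W), 10(W), 8(W) are all W)
n=15: W (go to 14, an L position)
n=16: L (options 15(W), 13(W), 12(W), 10(W) are all W)
n=17: W (go to 16, an L position)
n=18: W (go to 14, an L position)
n=19: W (go to 16, an L position)
n=20: W (go to 16, an L position)
n=21: L (options 20(W), 18(W), 17(W), 15(W) are all W)
n=22: W (go to 21, an L position)
n=23: L (options 22(W), 20(W), 19(W), 17(W) are all W)
n=24: W (go to 23, an L position)
n=25: W (go to 21, an L position)
n=26: W (go to 23, an L position)
n=27: W (go to 23, an L position)
n=28: L (options 27(W), 25(W), 24(W), 22(W) are all W)
Every move from 28 reaches a W position, so the mover loses.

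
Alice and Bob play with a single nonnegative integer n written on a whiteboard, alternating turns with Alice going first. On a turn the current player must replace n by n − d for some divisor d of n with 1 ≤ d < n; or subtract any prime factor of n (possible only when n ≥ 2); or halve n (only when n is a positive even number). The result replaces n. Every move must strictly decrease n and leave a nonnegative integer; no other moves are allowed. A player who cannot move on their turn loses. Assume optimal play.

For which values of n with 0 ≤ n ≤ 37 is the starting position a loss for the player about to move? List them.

Classify positions by backward induction: terminal positions (no move available) are L. From any other position, the mover wins iff some move reaches an L.
n=0: no move → L
n=1: no move → L
n=2: →0(L), so W
n=3: →0(L), so W
n=4: →2(W), 3(W) — all W, so L
n=5: →0(L), so W
n=6: →4(L), so W
n=7: →0(L), so W
n=8: →4(L), so W
n=9: →6(W), 8(W) — all W, so L
n=10: →9(L), so W
n=11: →0(L), so W
n=12: →9(L), so W
n=13: →0(L), so W
n=14: →7(W), 12(W), 13(W) — all W, so L
n=15: →14(L), so W
n=16: →14(L), so W
n=17: →0(L), so W
n=18: →9(L), so W
n=19: →0(L), so W
n=20: →10(W), 15(W), 16(W), 18(W), 19(W) — all W, so L
n=21: →14(L), so W
n=22: →20(L), so W
n=23: →0(L), so W
n=24: →20(L), so W
n=25: →20(L), so W
n=26: →13(W), 24(W), 25(W) — all W, so L
n=27: →26(L), so W
n=28: →14(L), so W
n=29: →0(L), so W
n=30: →20(L), so W
n=31: →0(L), so W
n=32: →16(W), 24(W), 28(W), 30(W), 31(W) — all W, so L
n=33: →32(L), so W
n=34: →32(L), so W
n=35: →28(W), 30(W), 34(W) — all W, so L
n=36: →32(L), so W
n=37: →0(L), so W
Reading off the rows marked L gives the requested list; there are 9 such values of n.

0, 1, 4, 9, 14, 20, 26, 32, 35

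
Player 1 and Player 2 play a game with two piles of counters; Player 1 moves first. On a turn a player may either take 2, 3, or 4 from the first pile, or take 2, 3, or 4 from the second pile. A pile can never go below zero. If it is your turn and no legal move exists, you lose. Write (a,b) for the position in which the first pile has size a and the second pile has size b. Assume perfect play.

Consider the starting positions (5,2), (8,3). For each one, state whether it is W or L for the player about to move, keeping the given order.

(5,2): W, (8,3): L

Work bottom-up. With no move the player to move loses. Otherwise the position is W if at least one move leads to an L position for the opponent, and L if every move leads to a W.
No move ever increases a pile, so every position that can arise here has a ≤ 8 and b ≤ 3; it is enough to label the cells with 0 ≤ a ≤ 8 and 0 ≤ b ≤ 3.
Every move lowers a or b (never raises either), so fill the grid row by row in increasing a, and left to right within a row: each cell's successors are then already labelled.
      b=0  b=1  b=2  b=3
a=0:    L    L    W    W
a=1:    L    L    W    W
a=2:    W    W    L    L
a=3:    W    W    L    L
a=4:    W    W    W    W
a=5:    W    W    W    W
a=6:    L    L    W    W
a=7:    L    L    W    W
a=8:    W    W    L    L
Cells with no legal move (terminal, hence L): (0,0), (0,1), (1,0), (1,1).
The remaining L cells, each justified by listing all of its moves:
(2,2): →(0,2)(W), (2,0)(W) — all W, so L
(2,3): →(0,3)(W), (2,1)(W), (2,0)(W) — all W, so L
(3,2): →(1,2)(W), (0,2)(W), (3,0)(W) — all W, so L
(3,3): →(1,3)(W), (0,3)(W), (3,1)(W), (3,0)(W) — all W, so L
(6,0): →(4,0)(W), (3,0)(W), (2,0)(W) — all W, so L
(6,1): →(4,1)(W), (3,1)(W), (2,1)(W) — all W, so L
(7,0): →(5,0)(W), (4,0)(W), (3,0)(W) — all W, so L
(7,1): →(5,1)(W), (4,1)(W), (3,1)(W) — all W, so L
(8,2): →(6,2)(W), (5,2)(W), (4,2)(W), (8,0)(W) — all W, so L
(8,3): →(6,3)(W), (5,3)(W), (4,3)(W), (8,1)(W), (8,0)(W) — all W, so L
Every other cell has at least one move into one of the L cells above, so it is W.
(5,2): the move to (3,2) reaches an L cell, so W
(8,3): one of the L cells justified above, so L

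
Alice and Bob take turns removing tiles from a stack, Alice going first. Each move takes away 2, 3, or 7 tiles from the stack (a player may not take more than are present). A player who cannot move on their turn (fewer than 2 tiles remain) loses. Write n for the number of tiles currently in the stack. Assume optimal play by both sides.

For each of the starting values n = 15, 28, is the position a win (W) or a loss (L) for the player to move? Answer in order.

15: L, 28: W

Build the W/L table. Terminal = L. A non-terminal position is W if it has a move to some L; otherwise it is L.
n=0: no move → L
n=1: no move → L
n=2: →0(L), so W
n=3: →1(L), so W
n=4: →1(L), so W
n=5: →3(W), 2(W) — all W, so L
n=6: →4(W), 3(W) — all W, so L
n=7: →5(L), so W
n=8: →6(L), so W
n=9: →6(L), so W
n=10: →8(W), 7(W), 3(W) — all W, so L
n=11: →9(W), 8(W), 4(W) — all W, so L
n=12: →10(L), so W
n=13: →11(L), so W
n=14: →11(L), so W
n=15: →13(W), 12(W), 8(W) — all W, so L
n=16: →14(W), 13(W), 9(W) — all W, so L
n=17: →15(L), so W
n=18: →16(L), so W
n=19: →16(L), so W
n=20: →18(W), 17(W), 13(W) — all W, so L
n=21: →19(W), 18(W), 14(W) — all W, so L
n=22: →20(L), so W
n=23: →21(L), so W
n=24: →21(L), so W
n=25: →23(W), 22(W), 18(W) — all W, so L
n=26: →24(W), 23(W), 19(W) — all W, so L
n=27: →25(L), so W
n=28: →26(L), so W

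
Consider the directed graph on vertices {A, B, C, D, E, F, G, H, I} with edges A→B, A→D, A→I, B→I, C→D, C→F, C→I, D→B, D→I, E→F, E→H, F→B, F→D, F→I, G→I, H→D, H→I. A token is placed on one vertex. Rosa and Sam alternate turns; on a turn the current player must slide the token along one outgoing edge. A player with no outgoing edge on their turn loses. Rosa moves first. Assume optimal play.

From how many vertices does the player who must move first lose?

Compute win/loss labels from the base case upward. A position with no move is L. Any other position is W if it can reach an L in one move, else L.
Every edge goes from a vertex to one that appears earlier in the order I, B, D, F, H, E, C, A, G, so processing vertices in that order labels each vertex after all of its successors.
I: no outgoing edge → L
B: can move to I, which is L ⇒ W
D: can move to I, which is L ⇒ W
F: can move to I, which is L ⇒ W
H: can move to I, which is L ⇒ W
E: moves to H(W), F(W); every one is W ⇒ L
C: can move to I, which is L ⇒ W
A: can move to I, which is L ⇒ W
G: can move to I, which is L ⇒ W
The L vertices are E, I; that is 2 in all.

2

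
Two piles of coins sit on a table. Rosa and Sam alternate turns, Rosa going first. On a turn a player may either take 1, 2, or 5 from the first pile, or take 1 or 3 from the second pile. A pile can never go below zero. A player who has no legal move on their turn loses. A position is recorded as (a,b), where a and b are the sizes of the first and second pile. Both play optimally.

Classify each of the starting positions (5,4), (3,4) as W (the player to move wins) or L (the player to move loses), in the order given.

Positions with no move are L. A position that does have a move is losing for the player to move precisely when every available move leads to a winning position for the opponent. Fill in the labels:
No move ever increases a pile, so every position that can arise here has a ≤ 5 and b ≤ 4; it is enough to label the cells with 0 ≤ a ≤ 5 and 0 ≤ b ≤ 4.
Every move lowers a or b (never raises either), so fill the grid row by row in increasing a, and left to right within a row: each cell's successors are then already labelled.
      b=0  b=1  b=2  b=3  b=4
a=0:    L    W    L    W    L
a=1:    W    L    W    L    W
a=2:    W    W    W    W    W
a=3:    L    W    L    W    L
a=4:    W    L    W    L    W
a=5:    W    W    W    W    W
Cells with no legal move (terminal, hence L): (0,0).
The remaining L cells, each justified by listing all of its moves:
(0,2): the only move is to (0,1)(W), a W ⇒ L
(0,4): moves to (0,3)(W), (0,1)(W); every one is W ⇒ L
(1,1): moves to (0,1)(W), (1,0)(W); every one is W ⇒ L
(1,3): moves to (0,3)(W), (1,2)(W), (1,0)(W); every one is W ⇒ L
(3,0): moves to (2,0)(W), (1,0)(W); every one is W ⇒ L
(3,2): moves to (2,2)(W), (1,2)(W), (3,1)(W); every one is W ⇒ L
(3,4): moves to (2,4)(W), (1,4)(W), (3,3)(W), (3,1)(W); every one is W ⇒ L
(4,1): moves to (3,1)(W), (2,1)(W), (4,0)(W); every one is W ⇒ L
(4,3): moves to (3,3)(W), (2,3)(W), (4,2)(W), (4,0)(W); every one is W ⇒ L
Every other cell has at least one move into one of the L cells above, so it is W.
(5,4): the move to (3,4) reaches an L cell, so W
(3,4): one of the L cells justified above, so L

(5,4): W, (3,4): L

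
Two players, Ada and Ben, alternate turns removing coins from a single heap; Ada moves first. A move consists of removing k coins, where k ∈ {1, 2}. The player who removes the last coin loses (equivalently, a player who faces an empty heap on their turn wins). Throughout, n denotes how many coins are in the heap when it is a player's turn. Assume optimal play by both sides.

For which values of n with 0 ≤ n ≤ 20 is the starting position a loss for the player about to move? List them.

1, 4, 7, 10, 13, 16, 19

Positions with no move are W. A position that does have a move is losing for the player to move precisely when every available move leads to a winning position for the opponent. Fill in the labels:
n=0: no move; the opponent has just taken the last coin and therefore loses → W
n=1: the only move is to 0(W), a W ⇒ L
n=2: can move to 1, which is L ⇒ W
n=3: can move to 1, which is L ⇒ W
n=4: moves to 3(W), 2(W); every one is W ⇒ L
n=5: can move to 4, which is L ⇒ W
n=6: can move to 4, which is L ⇒ W
n=7: moves to 6(W), 5(W); every one is W ⇒ L
n=8: can move to 7, which is L ⇒ W
n=9: can move to 7, which is L ⇒ W
n=10: moves to 9(W), 8(W); every one is W ⇒ L
n=11: can move to 10, which is L ⇒ W
n=12: can move to 10, which is L ⇒ W
n=13: moves to 12(W), 11(W); every one is W ⇒ L
n=14: can move to 13, which is L ⇒ W
n=15: can move to 13, which is L ⇒ W
n=16: moves to 15(W), 14(W); every one is W ⇒ L
n=17: can move to 16, which is L ⇒ W
n=18: can move to 16, which is L ⇒ W
n=19: moves to 18(W), 17(W); every one is W ⇒ L
n=20: can move to 19, which is L ⇒ W
Reading off the rows marked L gives the requested list; there are 7 such values of n.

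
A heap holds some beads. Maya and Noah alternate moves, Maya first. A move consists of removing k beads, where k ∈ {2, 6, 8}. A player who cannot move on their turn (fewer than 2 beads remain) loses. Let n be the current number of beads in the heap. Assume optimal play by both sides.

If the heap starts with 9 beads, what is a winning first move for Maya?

Remove 8, leaving 1.

Classify positions by backward induction: terminal positions (no move available) are L. From any other position, the mover wins iff some move reaches an L.
n=0: no move → L
n=1: no move → L
n=2: reaches L-position 0 → W
n=3: reaches L-position 1 → W
n=4: only reaches 2(W), which is W → L
n=5: only reaches 3(W), which is W → L
n=6: reaches L-position 4 → W
n=7: reaches L-position 5 → W
n=8: reaches L-position 0 → W
n=9: reaches L-position 1 → W
From 9, the L positions reachable in one move are: 1.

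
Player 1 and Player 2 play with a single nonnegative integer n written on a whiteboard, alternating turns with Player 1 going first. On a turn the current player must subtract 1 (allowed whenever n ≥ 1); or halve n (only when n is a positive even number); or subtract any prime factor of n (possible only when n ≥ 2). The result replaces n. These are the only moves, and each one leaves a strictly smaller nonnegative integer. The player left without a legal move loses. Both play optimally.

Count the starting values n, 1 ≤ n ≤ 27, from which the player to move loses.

5

Label each position W (a win for the player to move) or L (a loss). A position with no legal move is L; any other position is W exactly when some move reaches an L, and L when every move reaches a W.
n=0: no move → L
n=1: W (go to 0, an L position)
n=2: W (go to 0, an L position)
n=3: W (go to 0, an L position)
n=4: L (options 2(W), 3(W) are all W)
n=5: W (go to 0, an L position)
n=6: W (go to 4, an L position)
n=7: W (go to 0, an L position)
n=8: W (go to 4, an L position)
n=9: L (options 6(W), 8(W) are all W)
n=10: W (go to 9, an L position)
n=11: W (go to 0, an L position)
n=12: W (go to 9, an L position)
n=13: W (go to 0, an L position)
n=14: L (options 7(W), 12(W), 13(W) are all W)
n=15: W (go to 14, an L position)
n=16: W (go to 14, an L position)
n=17: W (go to 0, an L position)
n=18: W (go to 9, an L position)
n=19: W (go to 0, an L position)
n=20: L (options 10(W), 15(W), 18(W), 19(W) are all W)
n=21: W (go to 14, an L position)
n=22: W (go to 20, an L position)
n=23: W (go to 0, an L position)
n=24: L (options 12(W), 21(W), 22(W), 23(W) are all W)
n=25: W (go to 20, an L position)
n=26: W (go to 24, an L position)
n=27: W (go to 24, an L position)
L entries with 1 ≤ n ≤ 27 (n=0 is outside the asked range and is not counted): n = 4, 9, 14, 20, 24; that makes 5.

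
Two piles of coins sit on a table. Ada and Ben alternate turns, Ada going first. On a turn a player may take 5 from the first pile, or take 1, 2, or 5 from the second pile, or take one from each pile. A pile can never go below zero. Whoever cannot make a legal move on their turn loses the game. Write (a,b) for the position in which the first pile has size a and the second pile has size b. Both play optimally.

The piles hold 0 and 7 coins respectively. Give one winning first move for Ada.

Move to (0,6).

Positions with no move are L. A position that does have a move is losing for the player to move precisely when every available move leads to a winning position for the opponent. Fill in the labels:
No move ever increases a pile, so every position that can arise here has a ≤ 0 and b ≤ 7; it is enough to label the cells with 0 ≤ a ≤ 0 and 0 ≤ b ≤ 7.
Every move lowers a or b (never raises either), so fill the grid row by row in increasing a, and left to right within a row: each cell's successors are then already labelled.
      b=0  b=1  b=2  b=3  b=4  b=5  b=6  b=7
a=0:    L    W    W    L    W    W    L    W
Cells with no legal move (terminal, hence L): (0,0).
The remaining L cells, each justified by listing all of its moves:
(0,3): →(0,2)(W), (0,1)(W) — all W, so L
(0,6): →(0,5)(W), (0,4)(W), (0,1)(W) — all W, so L
Every other cell has at least one move into one of the L cells above, so it is W.
From (0,7), the L positions reachable in one move are: (0,6).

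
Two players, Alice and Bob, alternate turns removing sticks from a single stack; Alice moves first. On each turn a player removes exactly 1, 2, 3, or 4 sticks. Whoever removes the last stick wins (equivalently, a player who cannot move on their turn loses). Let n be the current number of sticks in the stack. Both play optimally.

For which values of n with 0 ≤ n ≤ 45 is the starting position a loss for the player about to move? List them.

Build the W/L table. Terminal = L. A non-terminal position is W if it has a move to some L; otherwise it is L.
n=0: no move → L
n=1: →0(L), so W
n=2: →0(L), so W
n=3: →0(L), so W
n=4: →0(L), so W
n=5: →4(W), 3(W), 2(W), 1(W) — all W, so L
n=6: →5(L), so W
n=7: →5(L), so W
n=8: →5(L), so W
n=9: →5(L), so W
n=10: →9(W), 8(W), 7(W), 6(W) — all W, so L
n=11: →10(L), so W
n=12: →10(L), so W
n=13: →10(L), so W
n=14: →10(L), so W
n=15: →14(W), 13(W), 12(W), 11(W) — all W, so L
n=16: →15(L), so W
n=17: →15(L), so W
n=18: →15(L), so W
n=19: →15(L), so W
n=20: →19(W), 18(W), 17(W), 16(W) — all W, so L
n=21: →20(L), so W
n=22: →20(L), so W
n=23: →20(L), so W
n=24: →20(L), so W
n=25: →24(W), 23(W), 22(W), 21(W) — all W, so L
n=26: →25(L), so W
n=27: →25(L), so W
n=28: →25(L), so W
n=29: →25(L), so W
n=30: →29(W), 28(W), 27(W), 26(W) — all W, so L
n=31: →30(L), so W
n=32: →30(L), so W
n=33: →30(L), so W
n=34: →30(L), so W
n=35: →34(W), 33(W), 32(W), 31(W) — all W, so L
n=36: →35(L), so W
n=37: →35(L), so W
n=38: →35(L), so W
n=39: →35(L), so W
n=40: →39(W), 38(W), 37(W), 36(W) — all W, so L
n=41: →40(L), so W
n=42: →40(L), so W
n=43: →40(L), so W
n=44: →40(L), so W
n=45: →44(W), 43(W), 42(W), 41(W) — all W, so L
Reading off the rows marked L gives the requested list; there are 10 such values of n.

0, 5, 10, 15, 20, 25, 30, 35, 40, 45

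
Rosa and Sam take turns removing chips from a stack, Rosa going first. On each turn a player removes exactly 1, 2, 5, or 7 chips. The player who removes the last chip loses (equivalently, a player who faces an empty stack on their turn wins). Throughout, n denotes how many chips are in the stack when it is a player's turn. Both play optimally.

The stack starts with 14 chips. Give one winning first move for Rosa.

Remove 1, leaving 13.

Classify positions by backward induction: terminal positions (no move available) are W. From any other position, the mover wins iff some move reaches an L.
n=0: no move; the opponent has just taken the last chip and therefore loses → W
n=1: the only move is to 0(W), a W ⇒ L
n=2: can move to 1, which is L ⇒ W
n=3: can move to 1, which is L ⇒ W
n=4: moves to 3(W), 2(W); every one is W ⇒ L
n=5: can move to 4, which is L ⇒ W
n=6: can move to 4, which is L ⇒ W
n=7: moves to 6(W), 5(W), 2(W), 0(W); every one is W ⇒ L
n=8: can move to 7, which is L ⇒ W
n=9: can move to 7, which is L ⇒ W
n=10: moves to 9(W), 8(W), 5(W), 3(W); every one is W ⇒ L
n=11: can move to 10, which is L ⇒ W
n=12: can move to 10, which is L ⇒ W
n=13: moves to 12(W), 11(W), 8(W), 6(W); every one is W ⇒ L
n=14: can move to 13, which is L ⇒ W
From 14, the L positions reachable in one move are: 13, 7. Any move reaching one of these is winning.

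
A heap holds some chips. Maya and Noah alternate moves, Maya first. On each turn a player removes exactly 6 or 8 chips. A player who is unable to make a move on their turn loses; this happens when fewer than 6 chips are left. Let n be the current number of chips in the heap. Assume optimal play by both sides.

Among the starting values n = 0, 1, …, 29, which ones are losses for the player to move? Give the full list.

0, 1, 2, 3, 4, 5, 14, 15, 16, 17, 18, 19, 28, 29

Label each position W (a win for the player to move) or L (a loss). A position with no legal move is L; any other position is W exactly when some move reaches an L, and L when every move reaches a W.
n=0: no move → L
n=1: no move → L
n=2: no move → L
n=3: no move → L
n=4: no move → L
n=5: no move → L
n=6: reaches L-position 0 → W
n=7: reaches L-position 1 → W
n=8: reaches L-position 2 → W
n=9: reaches L-position 3 → W
n=10: reaches L-position 4 → W
n=11: reaches L-position 5 → W
n=12: reaches L-position 4 → W
n=13: reaches L-position 5 → W
n=14: only reaches 8(W), 6(W), all W → L
n=15: only reaches 9(W), 7(W), all W → L
n=16: only reaches 10(W), 8(W), all W → L
n=17: only reaches 11(W), 9(W), all W → L
n=18: only reaches 12(W), 10(W), all W → L
n=19: only reaches 13(W), 11(W), all W → L
n=20: reaches L-position 14 → W
n=21: reaches L-position 15 → W
n=22: reaches L-position 16 → W
n=23: reaches L-position 17 → W
n=24: reaches L-position 18 → W
n=25: reaches L-position 19 → W
n=26: reaches L-position 18 → W
n=27: reaches L-position 19 → W
n=28: only reaches 22(W), 20(W), all W → L
n=29: only reaches 23(W), 21(W), all W → L
The losing starting values of n are exactly the entries labelled L in this table (14 of them).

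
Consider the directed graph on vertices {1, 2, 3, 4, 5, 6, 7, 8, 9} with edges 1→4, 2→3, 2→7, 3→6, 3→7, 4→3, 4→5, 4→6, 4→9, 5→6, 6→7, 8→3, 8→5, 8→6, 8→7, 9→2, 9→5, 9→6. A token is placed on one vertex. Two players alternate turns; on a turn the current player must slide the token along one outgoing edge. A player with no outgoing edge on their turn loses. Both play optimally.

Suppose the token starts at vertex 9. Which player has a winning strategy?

The first player wins.

Work bottom-up. With no move the player to move loses. Otherwise the position is W if at least one move leads to an L position for the opponent, and L if every move leads to a W.
Every edge goes from a vertex to one that appears earlier in the order 7, 6, 3, 2, 5, 9, 4, 1, 8, so processing vertices in that order labels each vertex after all of its successors.
7: no outgoing edge → L
6: →7(L), so W
3: →7(L), so W
2: →7(L), so W
5: →6(W) only, which is W, so L
9: →5(L), so W
4: →5(L), so W
1: →4(W) only, which is W, so L
8: →5(L), so W
The starting position 9 is W: the player to move should move to 5, handing over an L position.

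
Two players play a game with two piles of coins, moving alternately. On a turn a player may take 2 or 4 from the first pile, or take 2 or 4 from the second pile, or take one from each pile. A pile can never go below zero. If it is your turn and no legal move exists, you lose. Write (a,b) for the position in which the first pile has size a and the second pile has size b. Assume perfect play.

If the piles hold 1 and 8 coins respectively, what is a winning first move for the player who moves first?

Compute win/loss labels from the base case upward. A position with no move is L. Any other position is W if it can reach an L in one move, else L.
No move ever increases a pile, so every position that can arise here has a ≤ 1 and b ≤ 8; it is enough to label the cells with 0 ≤ a ≤ 1 and 0 ≤ b ≤ 8.
Every move lowers a or b (never raises either), so fill the grid row by row in increasing a, and left to right within a row: each cell's successors are then already labelled.
      b=0  b=1  b=2  b=3  b=4  b=5  b=6  b=7  b=8
a=0:    L    L    W    W    W    W    L    L    W
a=1:    L    W    W    L    W    W    L    W    W
Cells with no legal move (terminal, hence L): (0,0), (0,1), (1,0).
The remaining L cells, each justified by listing all of its moves:
(0,6): only reaches (0,4)(W), (0,2)(W), all W → L
(0,7): only reaches (0,5)(W), (0,3)(W), all W → L
(1,3): only reaches (1,1)(W), (0,2)(W), all W → L
(1,6): only reaches (1,4)(W), (1,2)(W), (0,5)(W), all W → L
Every other cell has at least one move into one of the L cells above, so it is W.
From (1,8), the L positions reachable in one move are: (1,6), (0,7). Any move reaching one of these is winning.

Move to (1,6).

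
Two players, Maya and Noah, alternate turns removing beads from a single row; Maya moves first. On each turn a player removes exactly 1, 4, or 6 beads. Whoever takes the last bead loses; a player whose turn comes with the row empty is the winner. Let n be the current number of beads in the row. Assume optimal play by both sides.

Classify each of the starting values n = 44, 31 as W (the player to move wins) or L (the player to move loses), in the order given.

44: W, 31: L

Use the standard recursion: the mover wins at a terminal position; elsewhere, the mover wins exactly when some move hands the opponent an L position.
n=0: no move; the opponent has just taken the last bead and therefore loses → W
n=1: the only move is to 0(W), a W ⇒ L
n=2: can move to 1, which is L ⇒ W
n=3: the only move is to 2(W), a W ⇒ L
n=4: can move to 3, which is L ⇒ W
n=5: can move to 1, which is L ⇒ W
n=6: moves to 5(W), 2(W), 0(W); every one is W ⇒ L
n=7: can move to 6, which is L ⇒ W
n=8: moves to 7(W), 4(W), 2(W); every one is W ⇒ L
n=9: can move to 8, which is L ⇒ W
n=10: can move to 6, which is L ⇒ W
n=11: moves to 10(W), 7(W), 5(W); every one is W ⇒ L
n=12: can move to 11, which is L ⇒ W
n=13: moves to 12(W), 9(W), 7(W); every one is W ⇒ L
n=14: can move to 13, which is L ⇒ W
n=15: can move to 11, which is L ⇒ W
n=16: moves to 15(W), 12(W), 10(W); every one is W ⇒ L
n=17: can move to 16, which is L ⇒ W
n=18: moves to 17(W), 14(W), 12(W); every one is W ⇒ L
n=19: can move to 18, which is L ⇒ W
n=20: can move to 16, which is L ⇒ W
n=21: moves to 20(W), 17(W), 15(W); every one is W ⇒ L
n=22: can move to 21, which is L ⇒ W
n=23: moves to 22(W), 19(W), 17(W); every one is W ⇒ L
n=24: can move to 23, which is L ⇒ W
n=25: can move to 21, which is L ⇒ W
n=26: moves to 25(W), 22(W), 20(W); every one is W ⇒ L
n=27: can move to 26, which is L ⇒ W
n=28: moves to 27(W), 24(W), 22(W); every one is W ⇒ L
n=29: can move to 28, which is L ⇒ W
n=30: can move to 26, which is L ⇒ W
n=31: moves to 30(W), 27(W), 25(W); every one is W ⇒ L
n=32: can move to 31, which is L ⇒ W
n=33: moves to 32(W), 29(W), 27(W); every one is W ⇒ L
n=34: can move to 33, which is L ⇒ W
n=35: can move to 31, which is L ⇒ W
n=36: moves to 35(W), 32(W), 30(W); every one is W ⇒ L
n=37: can move to 36, which is L ⇒ W
n=38: moves to 37(W), 34(W), 32(W); every one is W ⇒ L
n=39: can move to 38, which is L ⇒ W
n=40: can move to 36, which is L ⇒ W
n=41: moves to 40(W), 37(W), 35(W); every one is W ⇒ L
n=42: can move to 41, which is L ⇒ W
n=43: moves to 42(W), 39(W), 37(W); every one is W ⇒ L
n=44: can move to 43, which is L ⇒ W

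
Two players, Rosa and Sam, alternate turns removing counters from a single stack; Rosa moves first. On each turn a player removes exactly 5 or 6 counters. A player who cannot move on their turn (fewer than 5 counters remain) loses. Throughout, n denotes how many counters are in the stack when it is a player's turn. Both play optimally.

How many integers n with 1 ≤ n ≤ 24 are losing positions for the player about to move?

12

Work bottom-up. With no move the player to move loses. Otherwise the position is W if at least one move leads to an L position for the opponent, and L if every move leads to a W.
n=0: no move → L
n=1: no move → L
n=2: no move → L
n=3: no move → L
n=4: no move → L
n=5: reaches L-position 0 → W
n=6: reaches L-position 1 → W
n=7: reaches L-position 2 → W
n=8: reaches L-position 3 → W
n=9: reaches L-position 4 → W
n=10: reaches L-position 4 → W
n=11: only reaches 6(W), 5(W), all W → L
n=12: only reaches 7(W), 6(W), all W → L
n=13: only reaches 8(W), 7(W), all W → L
n=14: only reaches 9(W), 8(W), all W → L
n=15: only reaches 10(W), 9(W), all W → L
n=16: reaches L-position 11 → W
n=17: reaches L-position 12 → W
n=18: reaches L-position 13 → W
n=19: reaches L-position 14 → W
n=20: reaches L-position 15 → W
n=21: reaches L-position 15 → W
n=22: only reaches 17(W), 16(W), all W → L
n=23: only reaches 18(W), 17(W), all W → L
n=24: only reaches 19(W), 18(W), all W → L
L entries with 1 ≤ n ≤ 24 (n=0 is outside the asked range and is not counted): n = 1, 2, 3, 4, 11, 12, 13, 14, 15, 22, 23, 24; that makes 12.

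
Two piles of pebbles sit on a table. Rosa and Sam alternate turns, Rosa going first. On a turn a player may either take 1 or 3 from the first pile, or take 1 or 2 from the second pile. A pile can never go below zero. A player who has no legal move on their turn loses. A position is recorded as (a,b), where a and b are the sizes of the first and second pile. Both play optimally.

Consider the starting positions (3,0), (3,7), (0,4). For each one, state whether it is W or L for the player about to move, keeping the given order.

Work bottom-up. With no move the player to move loses. Otherwise the position is W if at least one move leads to an L position for the opponent, and L if every move leads to a W.
No move ever increases a pile, so every position that can arise here has a ≤ 3 and b ≤ 7; it is enough to label the cells with 0 ≤ a ≤ 3 and 0 ≤ b ≤ 7.
Every move lowers a or b (never raises either), so fill the grid row by row in increasing a, and left to right within a row: each cell's successors are then already labelled.
      b=0  b=1  b=2  b=3  b=4  b=5  b=6  b=7
a=0:    L    W    W    L    W    W    L    W
a=1:    W    L    W    W    L    W    W    L
a=2:    L    W    W    L    W    W    L    W
a=3:    W    L    W    W    L    W    W    L
Cells with no legal move (terminal, hence L): (0,0).
The remaining L cells, each justified by listing all of its moves:
(0,3): only reaches (0,2)(W), (0,1)(W), all W → L
(0,6): only reaches (0,5)(W), (0,4)(W), all W → L
(1,1): only reaches (0,1)(W), (1,0)(W), all W → L
(1,4): only reaches (0,4)(W), (1,3)(W), (1,2)(W), all W → L
(1,7): only reaches (0,7)(W), (1,6)(W), (1,5)(W), all W → L
(2,0): only reaches (1,0)(W), which is W → L
(2,3): only reaches (1,3)(W), (2,2)(W), (2,1)(W), all W → L
(2,6): only reaches (1,6)(W), (2,5)(W), (2,4)(W), all W → L
(3,1): only reaches (2,1)(W), (0,1)(W), (3,0)(W), all W → L
(3,4): only reaches (2,4)(W), (0,4)(W), (3,3)(W), (3,2)(W), all W → L
(3,7): only reaches (2,7)(W), (0,7)(W), (3,6)(W), (3,5)(W), all W → L
Every other cell has at least one move into one of the L cells above, so it is W.
(3,0): the move to (2,0) reaches an L cell, so W
(3,7): one of the L cells justified above, so L
(0,4): the move to (0,3) reaches an L cell, so W

(3,0): W, (3,7): L, (0,4): W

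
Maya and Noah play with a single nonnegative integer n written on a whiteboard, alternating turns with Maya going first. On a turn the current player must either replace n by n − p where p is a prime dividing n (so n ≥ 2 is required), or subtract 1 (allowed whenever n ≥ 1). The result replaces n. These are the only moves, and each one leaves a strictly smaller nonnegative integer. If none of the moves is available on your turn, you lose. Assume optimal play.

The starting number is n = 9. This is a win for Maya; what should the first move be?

Use the standard recursion: the mover loses at a terminal position; elsewhere, the mover wins exactly when some move hands the opponent an L position.
n=0: no move → L
n=1: can move to 0, which is L ⇒ W
n=2: can move to 0, which is L ⇒ W
n=3: can move to 0, which is L ⇒ W
n=4: moves to 2(W), 3(W); every one is W ⇒ L
n=5: can move to 0, which is L ⇒ W
n=6: can move to 4, which is L ⇒ W
n=7: can move to 0, which is L ⇒ W
n=8: moves to 6(W), 7(W); every one is W ⇒ L
n=9: can move to 8, which is L ⇒ W
From 9, the L positions reachable in one move are: 8.

Move to 8.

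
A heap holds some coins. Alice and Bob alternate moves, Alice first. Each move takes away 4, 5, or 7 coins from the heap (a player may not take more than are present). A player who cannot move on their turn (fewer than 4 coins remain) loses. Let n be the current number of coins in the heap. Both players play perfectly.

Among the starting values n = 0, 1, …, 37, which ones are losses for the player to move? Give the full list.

0, 1, 2, 3, 11, 12, 13, 14, 22, 23, 24, 25, 33, 34, 35, 36

Label each position W (a win for the player to move) or L (a loss). A position with no legal move is L; any other position is W exactly when some move reaches an L, and L when every move reaches a W.
n=0: no move → L
n=1: no move → L
n=2: no move → L
n=3: no move → L
n=4: →0(L), so W
n=5: →1(L), so W
n=6: →2(L), so W
n=7: →3(L), so W
n=8: →3(L), so W
n=9: →2(L), so W
n=10: →3(L), so W
n=11: →7(W), 6(W), 4(W) — all W, so L
n=12: →8(W), 7(W), 5(W) — all W, so L
n=13: →9(W), 8(W), 6(W) — all W, so L
n=14: →10(W), 9(W), 7(W) — all W, so L
n=15: →11(L), so W
n=16: →12(L), so W
n=17: →13(L), so W
n=18: →14(L), so W
n=19: →14(L), so W
n=20: →13(L), so W
n=21: →14(L), so W
n=22: →18(W), 17(W), 15(W) — all W, so L
n=23: →19(W), 18(W), 16(W) — all W, so L
n=24: →20(W), 19(W), 17(W) — all W, so L
n=25: →21(W), 20(W), 18(W) — all W, so L
n=26: →22(L), so W
n=27: →23(L), so W
n=28: →24(L), so W
n=29: →25(L), so W
n=30: →25(L), so W
n=31: →24(L), so W
n=32: →25(L), so W
n=33: →29(W), 28(W), 26(W) — all W, so L
n=34: →30(W), 29(W), 27(W) — all W, so L
n=35: →31(W), 30(W), 28(W) — all W, so L
n=36: →32(W), 31(W), 29(W) — all W, so L
n=37: →33(L), so W
Reading off the rows marked L gives the requested list; there are 16 such values of n.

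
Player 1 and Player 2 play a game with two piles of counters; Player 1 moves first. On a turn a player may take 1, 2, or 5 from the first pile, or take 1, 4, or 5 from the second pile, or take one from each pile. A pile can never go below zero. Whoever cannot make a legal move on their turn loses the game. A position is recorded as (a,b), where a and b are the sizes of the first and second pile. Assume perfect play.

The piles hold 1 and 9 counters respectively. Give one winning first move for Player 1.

Move to (1,4).

Label each position W (a win for the player to move) or L (a loss). A position with no legal move is L; any other position is W exactly when some move reaches an L, and L when every move reaches a W.
No move ever increases a pile, so every position that can arise here has a ≤ 1 and b ≤ 9; it is enough to label the cells with 0 ≤ a ≤ 1 and 0 ≤ b ≤ 9.
Every move lowers a or b (never raises either), so fill the grid row by row in increasing a, and left to right within a row: each cell's successors are then already labelled.
      b=0  b=1  b=2  b=3  b=4  b=5  b=6  b=7  b=8  b=9
a=0:    L    W    L    W    W    W    W    W    L    W
a=1:    W    W    W    W    L    W    L    W    W    W
Cells with no legal move (terminal, hence L): (0,0).
The remaining L cells, each justified by listing all of its moves:
(0,2): only reaches (0,1)(W), which is W → L
(0,8): only reaches (0,7)(W), (0,4)(W), (0,3)(W), all W → L
(1,4): only reaches (0,4)(W), (1,3)(W), (1,0)(W), (0,3)(W), all W → L
(1,6): only reaches (0,6)(W), (1,5)(W), (1,2)(W), (1,1)(W), (0,5)(W), all W → L
Every other cell has at least one move into one of the L cells above, so it is W.
From (1,9), the L positions reachable in one move are: (1,4), (0,8). Any move reaching one of these is winning.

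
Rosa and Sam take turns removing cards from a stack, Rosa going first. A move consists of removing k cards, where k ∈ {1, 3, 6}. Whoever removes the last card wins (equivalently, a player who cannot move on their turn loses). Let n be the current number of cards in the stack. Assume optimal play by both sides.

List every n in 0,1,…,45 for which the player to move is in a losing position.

0, 2, 4, 9, 11, 13, 18, 20, 22, 27, 29, 31, 36, 38, 40, 45

Positions with no move are L. A position that does have a move is losing for the player to move precisely when every available move leads to a winning position for the opponent. Fill in the labels:
n=0: no move → L
n=1: reaches L-position 0 → W
n=2: only reaches 1(W), which is W → L
n=3: reaches L-position 2 → W
n=4: only reaches 3(W), 1(W), all W → L
n=5: reaches L-position 4 → W
n=6: reaches L-position 0 → W
n=7: reaches L-position 4 → W
n=8: reaches L-position 2 → W
n=9: only reaches 8(W), 6(W), 3(W), all W → L
n=10: reaches L-position 9 → W
n=11: only reaches 10(W), 8(W), 5(W), all W → L
n=12: reaches L-position 11 → W
n=13: only reaches 12(W), 10(W), 7(W), all W → L
n=14: reaches L-position 13 → W
n=15: reaches L-position 9 → W
n=16: reaches L-position 13 → W
n=17: reaches L-position 11 → W
n=18: only reaches 17(W), 15(W), 12(W), all W → L
n=19: reaches L-position 18 → W
n=20: only reaches 19(W), 17(W), 14(W), all W → L
n=21: reaches L-position 20 → W
n=22: only reaches 21(W), 19(W), 16(W), all W → L
n=23: reaches L-position 22 → W
n=24: reaches L-position 18 → W
n=25: reaches L-position 22 → W
n=26: reaches L-position 20 → W
n=27: only reaches 26(W), 24(W), 21(W), all W → L
n=28: reaches L-position 27 → W
n=29: only reaches 28(W), 26(W), 23(W), all W → L
n=30: reaches L-position 29 → W
n=31: only reaches 30(W), 28(W), 25(W), all W → L
n=32: reaches L-position 31 → W
n=33: reaches L-position 27 → W
n=34: reaches L-position 31 → W
n=35: reaches L-position 29 → W
n=36: only reaches 35(W), 33(W), 30(W), all W → L
n=37: reaches L-position 36 → W
n=38: only reaches 37(W), 35(W), 32(W), all W → L
n=39: reaches L-position 38 → W
n=40: only reaches 39(W), 37(W), 34(W), all W → L
n=41: reaches L-position 40 → W
n=42: reaches L-position 36 → W
n=43: reaches L-position 40 → W
n=44: reaches L-position 38 → W
n=45: only reaches 44(W), 42(W), 39(W), all W → L
The losing starting values of n are exactly the entries labelled L in this table (16 of them).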